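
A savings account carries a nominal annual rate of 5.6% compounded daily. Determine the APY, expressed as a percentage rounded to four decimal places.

5.7593%

EAR = (1 + 0.056/365)^365 − 1.
= 1.057593 − 1 = 5.7593%.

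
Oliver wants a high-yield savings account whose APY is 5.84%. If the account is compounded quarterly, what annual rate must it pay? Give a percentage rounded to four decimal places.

(1 + r/4)^4 − 1 = 0.0584, so 1 + r/4 = 1.0584^(1/4).
r/4 = 0.014291, so r = 0.057163 = 5.7163%.

5.7163%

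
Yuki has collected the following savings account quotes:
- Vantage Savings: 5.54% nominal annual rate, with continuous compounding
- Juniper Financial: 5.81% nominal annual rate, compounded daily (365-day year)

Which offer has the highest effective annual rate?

Vantage Savings: e^0.0554 − 1 = 5.696%
Juniper Financial: (1 + 0.0581/365)^365 − 1 = 5.982%
The highest effective annual rate is Juniper Financial at 5.982%.

Juniper Financial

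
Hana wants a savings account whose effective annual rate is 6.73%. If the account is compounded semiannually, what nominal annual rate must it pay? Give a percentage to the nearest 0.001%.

(1 + r/2)^2 − 1 = 0.0673, so 1 + r/2 = 1.0673^(1/2).
r/2 = 0.033102, so r = 0.066204 = 6.620%.

6.620%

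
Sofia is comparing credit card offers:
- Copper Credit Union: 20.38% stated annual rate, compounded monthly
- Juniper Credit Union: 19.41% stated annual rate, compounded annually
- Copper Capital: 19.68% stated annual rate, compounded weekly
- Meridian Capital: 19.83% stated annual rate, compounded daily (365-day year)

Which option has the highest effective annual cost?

Copper Credit Union: (1 + 0.2038/12)^12 − 1 = 22.396%
Juniper Credit Union: compounded annually, EAR = 19.410%
Copper Capital: (1 + 0.1968/52)^52 − 1 = 21.705%
Meridian Capital: (1 + 0.1983/365)^365 − 1 = 21.926%
The highest effective annual rate is Copper Credit Union at 22.396%.

Copper Credit Union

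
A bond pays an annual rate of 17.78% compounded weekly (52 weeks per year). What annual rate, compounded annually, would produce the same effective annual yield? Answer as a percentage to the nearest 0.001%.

19.422%

EAR = (1 + 0.1778/52)^52 − 1 = 0.194224.
Compounded annually, the equivalent nominal rate is the EAR itself: 19.422%.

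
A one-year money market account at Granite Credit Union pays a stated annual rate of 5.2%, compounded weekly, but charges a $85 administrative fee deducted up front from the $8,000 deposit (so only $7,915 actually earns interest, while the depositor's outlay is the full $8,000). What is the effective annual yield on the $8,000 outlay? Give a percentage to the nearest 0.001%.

4.216%

Value after one year: 7,915 × (1 + 0.052/52)^52 = 7,915 × 1.053348 = $8,337.25.
Effective yield on the $8,000 outlay: 8,337.25 / 8,000 − 1 = 0.042157 = 4.216%.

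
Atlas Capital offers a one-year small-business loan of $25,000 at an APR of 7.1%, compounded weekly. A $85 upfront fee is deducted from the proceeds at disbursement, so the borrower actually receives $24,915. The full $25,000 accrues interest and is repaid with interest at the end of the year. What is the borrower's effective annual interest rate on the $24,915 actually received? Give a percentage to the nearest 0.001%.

Amount owed after one year: 25,000 × (1 + 0.071/52)^52 = 25,000 × 1.073529 = $26,838.23.
Effective rate on net proceeds: 26,838.23 / 24,915 − 1 = 0.077192 = 7.719%.

7.719%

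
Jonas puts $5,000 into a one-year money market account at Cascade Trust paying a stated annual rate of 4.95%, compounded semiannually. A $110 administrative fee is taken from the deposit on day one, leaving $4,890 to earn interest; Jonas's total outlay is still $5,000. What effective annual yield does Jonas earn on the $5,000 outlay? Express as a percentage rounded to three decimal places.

2.701%

Value after one year: 4,890 × (1 + 0.0495/2)^2 = 4,890 × 1.050113 = $5,135.05.
Effective yield on the $5,000 outlay: 5,135.05 / 5,000 − 1 = 0.027010 = 2.701%.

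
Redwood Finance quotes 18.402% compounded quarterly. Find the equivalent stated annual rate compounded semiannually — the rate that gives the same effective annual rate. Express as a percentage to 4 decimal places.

EAR = (1 + 0.18402/4)^4 − 1 = 0.197113.
Solve (1 + r/2)^2 = 1.197113: r/2 = 1.197113^(1/2) − 1 = 0.094126, so r = 0.188253 = 18.8253%.

18.8253%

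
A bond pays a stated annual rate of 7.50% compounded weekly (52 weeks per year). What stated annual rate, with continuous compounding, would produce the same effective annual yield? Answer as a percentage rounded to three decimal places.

7.495%

EAR = (1 + 0.0750/52)^52 − 1 = 0.077826.
Equivalent continuous rate: r = ln(1 + 0.077826) = 0.074946 = 7.495%.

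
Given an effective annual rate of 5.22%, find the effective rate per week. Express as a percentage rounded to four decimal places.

0.0979%

The per-week rate i satisfies (1 + i)^52 = 1 + 0.0522.
i = 1.0522^(1/52) − 1 = 0.0009790 = 0.0979%.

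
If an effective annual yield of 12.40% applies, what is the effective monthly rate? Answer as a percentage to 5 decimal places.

The per-month rate i satisfies (1 + i)^12 = 1 + 0.1240.
i = 1.1240^(1/12) − 1 = 0.0097887 = 0.97887%.

0.97887%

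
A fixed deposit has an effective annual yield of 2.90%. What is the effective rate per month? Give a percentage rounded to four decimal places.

0.2385%

The per-month rate i satisfies (1 + i)^12 = 1 + 0.0290.
i = 1.0290^(1/12) − 1 = 0.0023851 = 0.2385%.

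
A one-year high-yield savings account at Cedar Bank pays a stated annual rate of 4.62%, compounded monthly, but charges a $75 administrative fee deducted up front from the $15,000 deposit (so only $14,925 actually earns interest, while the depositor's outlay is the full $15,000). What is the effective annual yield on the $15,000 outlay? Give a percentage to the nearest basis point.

4.20%

Value after one year: 14,925 × (1 + 0.0462/12)^12 = 14,925 × 1.047191 = $15,629.32.
Effective yield on the $15,000 outlay: 15,629.32 / 15,000 − 1 = 0.041955 = 4.20%.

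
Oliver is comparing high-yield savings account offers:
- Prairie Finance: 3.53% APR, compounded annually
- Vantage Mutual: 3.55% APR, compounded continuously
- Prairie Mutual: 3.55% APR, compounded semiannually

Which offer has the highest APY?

Prairie Finance: compounded annually, EAR = 3.530%
Vantage Mutual: e^0.0355 − 1 = 3.614%
Prairie Mutual: (1 + 0.0355/2)^2 − 1 = 3.582%
The highest effective annual rate is Vantage Mutual at 3.614%.

Vantage Mutual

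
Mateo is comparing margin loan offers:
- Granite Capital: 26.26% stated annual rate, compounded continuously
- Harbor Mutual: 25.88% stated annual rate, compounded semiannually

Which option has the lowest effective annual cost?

Granite Capital: e^0.2626 − 1 = 30.031%
Harbor Mutual: (1 + 0.2588/2)^2 − 1 = 27.554%
The lowest effective annual rate is Harbor Mutual at 27.554%.

Harbor Mutual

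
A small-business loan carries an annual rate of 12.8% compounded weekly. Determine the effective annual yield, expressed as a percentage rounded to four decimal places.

EAR = (1 + 0.128/52)^52 − 1.
= 1.136374 − 1 = 13.6374%.

13.6374%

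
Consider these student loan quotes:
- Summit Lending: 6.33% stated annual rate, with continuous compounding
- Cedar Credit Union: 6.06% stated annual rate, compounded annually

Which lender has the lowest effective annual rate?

Cedar Credit Union

Summit Lending: e^0.0633 − 1 = 6.535%
Cedar Credit Union: compounded annually, EAR = 6.060%
The lowest effective annual rate is Cedar Credit Union at 6.060%.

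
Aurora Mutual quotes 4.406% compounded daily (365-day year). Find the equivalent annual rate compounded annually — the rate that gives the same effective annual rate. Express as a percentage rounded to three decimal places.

EAR = (1 + 0.04406/365)^365 − 1 = 0.045042.
Compounded annually, the equivalent nominal rate is the EAR itself: 4.504%.

4.504%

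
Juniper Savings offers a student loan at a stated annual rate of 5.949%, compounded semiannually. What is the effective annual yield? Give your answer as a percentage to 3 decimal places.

6.037%

EAR = (1 + 0.05949/2)^2 − 1.
= 1.060375 − 1 = 6.037%.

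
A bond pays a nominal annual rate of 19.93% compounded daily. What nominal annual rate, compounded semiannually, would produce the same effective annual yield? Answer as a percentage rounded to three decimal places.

20.951%

EAR = (1 + 0.1993/365)^365 − 1 = 0.220482.
Solve (1 + r/2)^2 = 1.220482: r/2 = 1.220482^(1/2) − 1 = 0.104754, so r = 0.209508 = 20.951%.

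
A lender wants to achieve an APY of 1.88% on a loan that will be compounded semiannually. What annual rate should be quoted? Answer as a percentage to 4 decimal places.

1.8712%

(1 + r/2)^2 − 1 = 0.0188, so 1 + r/2 = 1.0188^(1/2).
r/2 = 0.009356, so r = 0.018712 = 1.8712%.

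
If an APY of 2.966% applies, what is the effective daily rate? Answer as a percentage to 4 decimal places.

The per-day rate i satisfies (1 + i)^365 = 1 + 0.02966.
i = 1.02966^(1/365) − 1 = 0.0000801 = 0.0080%.

0.0080%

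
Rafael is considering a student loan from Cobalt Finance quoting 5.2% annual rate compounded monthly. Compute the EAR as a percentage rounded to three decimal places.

EAR = (1 + 0.052/12)^12 − 1.
= (1 + 0.004333)^12 − 1 = 1.053257 − 1 = 5.326%.

5.326%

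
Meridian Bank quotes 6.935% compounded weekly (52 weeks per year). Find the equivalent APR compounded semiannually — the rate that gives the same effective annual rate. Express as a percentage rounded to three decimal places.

7.052%

EAR = (1 + 0.06935/52)^52 − 1 = 0.071762.
Solve (1 + r/2)^2 = 1.071762: r/2 = 1.071762^(1/2) − 1 = 0.035259, so r = 0.070519 = 7.052%.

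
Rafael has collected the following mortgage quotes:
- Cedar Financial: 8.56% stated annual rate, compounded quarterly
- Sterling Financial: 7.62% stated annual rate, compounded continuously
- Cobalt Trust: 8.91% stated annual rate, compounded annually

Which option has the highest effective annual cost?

Cedar Financial: (1 + 0.0856/4)^4 − 1 = 8.839%
Sterling Financial: e^0.0762 − 1 = 7.918%
Cobalt Trust: compounded annually, EAR = 8.910%
The highest effective annual rate is Cobalt Trust at 8.910%.

Cobalt Trust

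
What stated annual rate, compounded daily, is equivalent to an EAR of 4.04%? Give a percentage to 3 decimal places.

3.961%

(1 + r/365)^365 − 1 = 0.0404, so 1 + r/365 = 1.0404^(1/365).
r/365 = 0.000109, so r = 0.039607 = 3.961%.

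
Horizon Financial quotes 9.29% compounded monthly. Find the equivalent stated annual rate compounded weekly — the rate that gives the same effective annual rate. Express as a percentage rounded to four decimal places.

EAR = (1 + 0.0929/12)^12 − 1 = 0.096959.
Solve (1 + r/52)^52 = 1.096959: r/52 = 1.096959^(1/52) − 1 = 0.001781, so r = 0.092625 = 9.2625%.

9.2625%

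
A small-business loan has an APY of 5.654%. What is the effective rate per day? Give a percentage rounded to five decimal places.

The per-day rate i satisfies (1 + i)^365 = 1 + 0.05654.
i = 1.05654^(1/365) − 1 = 0.0001507 = 0.01507%.

0.01507%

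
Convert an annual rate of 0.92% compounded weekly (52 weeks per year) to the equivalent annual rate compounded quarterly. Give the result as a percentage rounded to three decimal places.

0.921%

EAR = (1 + 0.0092/52)^52 − 1 = 0.009242.
Solve (1 + r/4)^4 = 1.009242: r/4 = 1.009242^(1/4) − 1 = 0.002302, so r = 0.009210 = 0.921%.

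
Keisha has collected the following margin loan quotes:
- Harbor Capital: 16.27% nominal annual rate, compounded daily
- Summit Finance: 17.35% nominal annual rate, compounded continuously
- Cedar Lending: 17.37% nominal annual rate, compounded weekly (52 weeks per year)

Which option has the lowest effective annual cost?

Harbor Capital

Harbor Capital: (1 + 0.1627/365)^365 − 1 = 17.664%
Summit Finance: e^0.1735 − 1 = 18.946%
Cedar Lending: (1 + 0.1737/52)^52 − 1 = 18.935%
The lowest effective annual rate is Harbor Capital at 17.664%.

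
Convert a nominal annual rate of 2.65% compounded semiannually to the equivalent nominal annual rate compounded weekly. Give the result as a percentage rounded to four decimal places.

2.6333%

EAR = (1 + 0.0265/2)^2 − 1 = 0.026676.
Solve (1 + r/52)^52 = 1.026676: r/52 = 1.026676^(1/52) − 1 = 0.000506, so r = 0.026333 = 2.6333%.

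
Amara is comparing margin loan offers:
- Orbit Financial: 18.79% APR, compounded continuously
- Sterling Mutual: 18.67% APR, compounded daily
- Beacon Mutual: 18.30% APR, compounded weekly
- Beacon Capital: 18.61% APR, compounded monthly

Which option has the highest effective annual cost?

Orbit Financial: e^0.1879 − 1 = 20.671%
Sterling Mutual: (1 + 0.1867/365)^365 − 1 = 20.521%
Beacon Mutual: (1 + 0.1830/52)^52 − 1 = 20.043%
Beacon Capital: (1 + 0.1861/12)^12 − 1 = 20.282%
The highest effective annual rate is Orbit Financial at 20.671%.

Orbit Financial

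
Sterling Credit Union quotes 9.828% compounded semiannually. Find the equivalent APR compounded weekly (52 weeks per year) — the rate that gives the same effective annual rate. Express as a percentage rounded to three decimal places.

9.603%

EAR = (1 + 0.09828/2)^2 − 1 = 0.100695.
Solve (1 + r/52)^52 = 1.100695: r/52 = 1.100695^(1/52) − 1 = 0.001847, so r = 0.096030 = 9.603%.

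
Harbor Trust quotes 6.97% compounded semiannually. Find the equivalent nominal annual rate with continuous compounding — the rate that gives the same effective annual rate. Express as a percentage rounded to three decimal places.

EAR = (1 + 0.0697/2)^2 − 1 = 0.070915.
Equivalent continuous rate: r = ln(1 + 0.070915) = 0.068513 = 6.851%.

6.851%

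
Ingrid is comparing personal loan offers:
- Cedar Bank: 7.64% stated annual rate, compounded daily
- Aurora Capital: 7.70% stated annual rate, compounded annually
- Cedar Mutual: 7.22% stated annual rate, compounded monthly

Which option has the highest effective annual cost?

Cedar Bank

Cedar Bank: (1 + 0.0764/365)^365 − 1 = 7.939%
Aurora Capital: compounded annually, EAR = 7.700%
Cedar Mutual: (1 + 0.0722/12)^12 − 1 = 7.464%
The highest effective annual rate is Cedar Bank at 7.939%.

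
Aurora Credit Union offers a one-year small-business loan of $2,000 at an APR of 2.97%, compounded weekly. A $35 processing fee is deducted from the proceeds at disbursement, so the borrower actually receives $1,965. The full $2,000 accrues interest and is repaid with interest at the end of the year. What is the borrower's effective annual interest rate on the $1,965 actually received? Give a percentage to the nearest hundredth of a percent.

Amount owed after one year: 2,000 × (1 + 0.0297/52)^52 = 2,000 × 1.030137 = $2,060.27.
Effective rate on net proceeds: 2,060.27 / 1,965 − 1 = 0.048485 = 4.85%.

4.85%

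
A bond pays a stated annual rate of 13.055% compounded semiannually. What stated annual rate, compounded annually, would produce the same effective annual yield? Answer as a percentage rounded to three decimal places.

13.481%

EAR = (1 + 0.13055/2)^2 − 1 = 0.134811.
Compounded annually, the equivalent nominal rate is the EAR itself: 13.481%.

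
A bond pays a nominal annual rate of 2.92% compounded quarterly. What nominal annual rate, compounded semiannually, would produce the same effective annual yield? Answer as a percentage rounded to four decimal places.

2.9307%

EAR = (1 + 0.0292/4)^4 − 1 = 0.029521.
Solve (1 + r/2)^2 = 1.029521: r/2 = 1.029521^(1/2) − 1 = 0.014653, so r = 0.029307 = 2.9307%.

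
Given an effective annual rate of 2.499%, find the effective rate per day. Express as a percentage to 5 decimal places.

0.00676%

The per-day rate i satisfies (1 + i)^365 = 1 + 0.02499.
i = 1.02499^(1/365) − 1 = 0.0000676 = 0.00676%.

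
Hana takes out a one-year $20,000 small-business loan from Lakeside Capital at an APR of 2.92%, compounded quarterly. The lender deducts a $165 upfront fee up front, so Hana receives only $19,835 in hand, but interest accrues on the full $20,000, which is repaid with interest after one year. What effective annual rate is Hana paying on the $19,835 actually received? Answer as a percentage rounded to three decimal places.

Amount owed after one year: 20,000 × (1 + 0.0292/4)^4 = 20,000 × 1.029521 = $20,590.43.
Effective rate on net proceeds: 20,590.43 / 19,835 − 1 = 0.038086 = 3.809%.

3.809%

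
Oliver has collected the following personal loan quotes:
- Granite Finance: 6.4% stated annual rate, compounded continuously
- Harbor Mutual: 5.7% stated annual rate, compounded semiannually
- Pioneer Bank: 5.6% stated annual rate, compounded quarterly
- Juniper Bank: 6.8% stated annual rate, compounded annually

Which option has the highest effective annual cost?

Juniper Bank

Granite Finance: e^0.064 − 1 = 6.609%
Harbor Mutual: (1 + 0.057/2)^2 − 1 = 5.781%
Pioneer Bank: (1 + 0.056/4)^4 − 1 = 5.719%
Juniper Bank: compounded annually, EAR = 6.800%
The highest effective annual rate is Juniper Bank at 6.800%.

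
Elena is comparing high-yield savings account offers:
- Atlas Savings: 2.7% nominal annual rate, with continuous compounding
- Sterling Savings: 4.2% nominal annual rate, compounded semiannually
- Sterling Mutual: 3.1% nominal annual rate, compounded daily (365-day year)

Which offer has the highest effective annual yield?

Atlas Savings: e^0.027 − 1 = 2.737%
Sterling Savings: (1 + 0.042/2)^2 − 1 = 4.244%
Sterling Mutual: (1 + 0.031/365)^365 − 1 = 3.148%
The highest effective annual rate is Sterling Savings at 4.244%.

Sterling Savings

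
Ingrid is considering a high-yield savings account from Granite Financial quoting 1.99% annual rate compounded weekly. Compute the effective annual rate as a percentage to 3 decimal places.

2.010%

EAR = (1 + 0.0199/52)^52 − 1.
= 1.020095 − 1 = 2.010%.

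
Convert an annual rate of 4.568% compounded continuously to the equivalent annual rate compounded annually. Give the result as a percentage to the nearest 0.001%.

EAR under continuous compounding: e^0.04568 − 1 = 0.046739.
Compounded annually, the equivalent nominal rate is the EAR itself: 4.674%.

4.674%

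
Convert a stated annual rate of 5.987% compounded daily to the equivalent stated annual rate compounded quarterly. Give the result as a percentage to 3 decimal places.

EAR = (1 + 0.05987/365)^365 − 1 = 0.061693.
Solve (1 + r/4)^4 = 1.061693: r/4 = 1.061693^(1/4) − 1 = 0.015079, so r = 0.060315 = 6.032%.

6.032%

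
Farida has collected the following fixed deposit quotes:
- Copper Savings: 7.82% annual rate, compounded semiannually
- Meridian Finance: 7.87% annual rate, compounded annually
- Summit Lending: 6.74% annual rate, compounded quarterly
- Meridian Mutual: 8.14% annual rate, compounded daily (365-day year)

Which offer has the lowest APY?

Summit Lending

Copper Savings: (1 + 0.0782/2)^2 − 1 = 7.973%
Meridian Finance: compounded annually, EAR = 7.870%
Summit Lending: (1 + 0.0674/4)^4 − 1 = 6.912%
Meridian Mutual: (1 + 0.0814/365)^365 − 1 = 8.479%
The lowest effective annual rate is Summit Lending at 6.912%.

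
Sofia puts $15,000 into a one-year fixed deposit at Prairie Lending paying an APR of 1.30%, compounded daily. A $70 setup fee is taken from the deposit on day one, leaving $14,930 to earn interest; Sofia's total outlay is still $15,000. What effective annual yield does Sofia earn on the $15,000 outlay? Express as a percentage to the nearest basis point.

Value after one year: 14,930 × (1 + 0.0130/365)^365 = 14,930 × 1.013085 = $15,125.35.
Effective yield on the $15,000 outlay: 15,125.35 / 15,000 − 1 = 0.008357 = 0.84%.

0.84%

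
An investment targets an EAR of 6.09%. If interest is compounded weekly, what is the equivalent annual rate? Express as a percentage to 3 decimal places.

(1 + r/52)^52 − 1 = 0.0609, so 1 + r/52 = 1.0609^(1/52).
r/52 = 0.001138, so r = 0.059151 = 5.915%.

5.915%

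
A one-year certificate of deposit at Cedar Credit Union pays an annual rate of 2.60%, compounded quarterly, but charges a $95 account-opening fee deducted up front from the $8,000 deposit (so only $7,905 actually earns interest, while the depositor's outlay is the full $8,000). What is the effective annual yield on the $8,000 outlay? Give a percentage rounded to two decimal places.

1.41%

Value after one year: 7,905 × (1 + 0.0260/4)^4 = 7,905 × 1.026255 = $8,112.54.
Effective yield on the $8,000 outlay: 8,112.54 / 8,000 − 1 = 0.014068 = 1.41%.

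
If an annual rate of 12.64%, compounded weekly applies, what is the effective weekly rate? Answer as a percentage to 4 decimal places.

With a nominal annual rate compounded weekly, the periodic rate is the nominal rate divided by 52.
i = 0.1264 / 52 = 0.0024308 = 0.2431%.

0.2431%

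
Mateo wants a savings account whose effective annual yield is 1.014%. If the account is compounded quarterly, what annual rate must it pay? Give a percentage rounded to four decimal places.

(1 + r/4)^4 − 1 = 0.01014, so 1 + r/4 = 1.01014^(1/4).
r/4 = 0.002525, so r = 0.010102 = 1.0102%.

1.0102%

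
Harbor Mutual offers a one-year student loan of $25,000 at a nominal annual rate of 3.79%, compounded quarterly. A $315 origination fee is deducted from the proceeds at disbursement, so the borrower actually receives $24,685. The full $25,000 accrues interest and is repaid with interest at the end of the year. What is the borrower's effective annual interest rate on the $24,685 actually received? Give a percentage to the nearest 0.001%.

5.169%

Amount owed after one year: 25,000 × (1 + 0.0379/4)^4 = 25,000 × 1.038442 = $25,961.05.
Effective rate on net proceeds: 25,961.05 / 24,685 − 1 = 0.051693 = 5.169%.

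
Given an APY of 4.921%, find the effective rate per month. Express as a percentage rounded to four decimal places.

0.4011%

The per-month rate i satisfies (1 + i)^12 = 1 + 0.04921.
i = 1.04921^(1/12) − 1 = 0.0040111 = 0.4011%.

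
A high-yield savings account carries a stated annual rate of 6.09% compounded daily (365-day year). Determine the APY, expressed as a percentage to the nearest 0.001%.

EAR = (1 + 0.0609/365)^365 − 1.
= 1.062787 − 1 = 6.279%.

6.279%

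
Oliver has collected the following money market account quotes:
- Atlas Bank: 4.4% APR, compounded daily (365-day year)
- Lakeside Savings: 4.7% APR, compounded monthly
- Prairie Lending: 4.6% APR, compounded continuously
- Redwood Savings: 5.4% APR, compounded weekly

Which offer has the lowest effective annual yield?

Atlas Bank: (1 + 0.044/365)^365 − 1 = 4.498%
Lakeside Savings: (1 + 0.047/12)^12 − 1 = 4.803%
Prairie Lending: e^0.046 − 1 = 4.707%
Redwood Savings: (1 + 0.054/52)^52 − 1 = 5.546%
The lowest effective annual rate is Atlas Bank at 4.498%.

Atlas Bank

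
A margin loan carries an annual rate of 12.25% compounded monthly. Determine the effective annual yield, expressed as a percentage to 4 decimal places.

EAR = (1 + 0.1225/12)^12 − 1.
= (1 + 0.010208)^12 − 1 = 1.129617 − 1 = 12.9617%.

12.9617%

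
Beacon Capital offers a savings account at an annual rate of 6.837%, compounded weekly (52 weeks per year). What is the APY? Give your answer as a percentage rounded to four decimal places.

EAR = (1 + 0.06837/52)^52 − 1.
= 1.070713 − 1 = 7.0713%.

7.0713%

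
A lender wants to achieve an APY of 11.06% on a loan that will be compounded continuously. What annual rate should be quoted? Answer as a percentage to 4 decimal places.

10.4900%

Continuous: nominal r satisfies e^r − 1 = 0.1106.
r = ln(1 + 0.1106) = ln(1.1106) = 0.104900 = 10.4900%.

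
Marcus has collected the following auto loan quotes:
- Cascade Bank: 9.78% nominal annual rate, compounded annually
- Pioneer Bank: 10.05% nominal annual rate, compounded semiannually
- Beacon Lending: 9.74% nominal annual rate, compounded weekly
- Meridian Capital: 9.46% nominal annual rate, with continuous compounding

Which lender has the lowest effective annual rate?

Cascade Bank

Cascade Bank: compounded annually, EAR = 9.780%
Pioneer Bank: (1 + 0.1005/2)^2 − 1 = 10.303%
Beacon Lending: (1 + 0.0974/52)^52 − 1 = 10.220%
Meridian Capital: e^0.0946 − 1 = 9.922%
The lowest effective annual rate is Cascade Bank at 9.780%.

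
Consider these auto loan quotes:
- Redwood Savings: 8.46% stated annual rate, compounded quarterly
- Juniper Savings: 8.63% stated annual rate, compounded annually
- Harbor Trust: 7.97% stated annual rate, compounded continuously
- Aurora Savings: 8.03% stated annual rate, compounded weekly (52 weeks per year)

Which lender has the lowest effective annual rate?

Redwood Savings: (1 + 0.0846/4)^4 − 1 = 8.732%
Juniper Savings: compounded annually, EAR = 8.630%
Harbor Trust: e^0.0797 − 1 = 8.296%
Aurora Savings: (1 + 0.0803/52)^52 − 1 = 8.354%
The lowest effective annual rate is Harbor Trust at 8.296%.

Harbor Trust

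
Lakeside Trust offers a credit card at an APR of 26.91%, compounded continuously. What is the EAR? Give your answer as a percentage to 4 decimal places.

30.8786%

With continuous compounding, EAR = e^0.2691 − 1.
e^0.2691 = 1.308786, so EAR = 0.308786 = 30.8786%.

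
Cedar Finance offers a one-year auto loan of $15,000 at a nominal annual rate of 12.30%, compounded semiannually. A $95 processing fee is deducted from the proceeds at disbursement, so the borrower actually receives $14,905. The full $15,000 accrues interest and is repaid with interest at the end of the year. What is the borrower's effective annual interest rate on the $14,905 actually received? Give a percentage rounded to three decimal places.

13.396%

Amount owed after one year: 15,000 × (1 + 0.1230/2)^2 = 15,000 × 1.126782 = $16,901.73.
Effective rate on net proceeds: 16,901.73 / 14,905 − 1 = 0.133964 = 13.396%.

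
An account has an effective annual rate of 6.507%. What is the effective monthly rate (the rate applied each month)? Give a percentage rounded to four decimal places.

0.5267%

The per-month rate i satisfies (1 + i)^12 = 1 + 0.06507.
i = 1.06507^(1/12) − 1 = 0.0052672 = 0.5267%.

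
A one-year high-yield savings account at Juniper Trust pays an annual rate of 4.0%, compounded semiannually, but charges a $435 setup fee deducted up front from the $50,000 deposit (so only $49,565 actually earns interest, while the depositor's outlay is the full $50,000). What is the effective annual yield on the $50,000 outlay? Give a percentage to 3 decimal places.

3.135%

Value after one year: 49,565 × (1 + 0.040/2)^2 = 49,565 × 1.040400 = $51,567.43.
Effective yield on the $50,000 outlay: 51,567.43 / 50,000 − 1 = 0.031349 = 3.135%.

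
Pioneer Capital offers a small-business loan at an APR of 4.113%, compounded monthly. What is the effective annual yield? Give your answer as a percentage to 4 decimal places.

4.1914%

EAR = (1 + 0.04113/12)^12 − 1.
= (1 + 0.003428)^12 − 1 = 1.041914 − 1 = 4.1914%.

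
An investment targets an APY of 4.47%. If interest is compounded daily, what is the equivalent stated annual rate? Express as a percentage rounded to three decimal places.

(1 + r/365)^365 − 1 = 0.0447, so 1 + r/365 = 1.0447^(1/365).
r/365 = 0.000120, so r = 0.043732 = 4.373%.

4.373%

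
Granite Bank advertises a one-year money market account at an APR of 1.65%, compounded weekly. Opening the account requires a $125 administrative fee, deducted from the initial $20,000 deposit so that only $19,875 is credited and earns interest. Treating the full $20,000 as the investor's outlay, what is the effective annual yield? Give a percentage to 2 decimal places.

1.03%

Value after one year: 19,875 × (1 + 0.0165/52)^52 = 19,875 × 1.016634 = $20,205.61.
Effective yield on the $20,000 outlay: 20,205.61 / 20,000 − 1 = 0.010280 = 1.03%.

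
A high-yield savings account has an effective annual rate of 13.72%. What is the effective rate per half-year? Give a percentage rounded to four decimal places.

The per-half-year rate i satisfies (1 + i)^2 = 1 + 0.1372.
i = 1.1372^(1/2) − 1 = 0.0663958 = 6.6396%.

6.6396%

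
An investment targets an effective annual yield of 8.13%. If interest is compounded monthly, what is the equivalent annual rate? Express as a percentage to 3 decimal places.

(1 + r/12)^12 − 1 = 0.0813, so 1 + r/12 = 1.0813^(1/12).
r/12 = 0.006535, so r = 0.078419 = 7.842%.

7.842%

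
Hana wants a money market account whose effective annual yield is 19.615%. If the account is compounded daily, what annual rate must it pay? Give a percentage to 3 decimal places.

(1 + r/365)^365 − 1 = 0.19615, so 1 + r/365 = 1.19615^(1/365).
r/365 = 0.000491, so r = 0.179152 = 17.915%.

17.915%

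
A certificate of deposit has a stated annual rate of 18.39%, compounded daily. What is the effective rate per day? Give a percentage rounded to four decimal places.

With a nominal annual rate compounded daily, the periodic rate is the nominal rate divided by 365.
i = 0.1839 / 365 = 0.0005038 = 0.0504%.

0.0504%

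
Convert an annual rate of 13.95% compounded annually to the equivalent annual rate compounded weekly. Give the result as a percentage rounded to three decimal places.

13.075%

Compounded annually, EAR = nominal = 0.139500.
Solve (1 + r/52)^52 = 1.139500: r/52 = 1.139500^(1/52) − 1 = 0.002514, so r = 0.130754 = 13.075%.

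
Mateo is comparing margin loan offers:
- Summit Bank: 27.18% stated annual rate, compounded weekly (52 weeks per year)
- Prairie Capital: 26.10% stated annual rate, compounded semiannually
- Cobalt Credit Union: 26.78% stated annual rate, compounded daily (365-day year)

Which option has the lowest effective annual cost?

Summit Bank: (1 + 0.2718/52)^52 − 1 = 31.140%
Prairie Capital: (1 + 0.2610/2)^2 − 1 = 27.803%
Cobalt Credit Union: (1 + 0.2678/365)^365 − 1 = 30.696%
The lowest effective annual rate is Prairie Capital at 27.803%.

Prairie Capital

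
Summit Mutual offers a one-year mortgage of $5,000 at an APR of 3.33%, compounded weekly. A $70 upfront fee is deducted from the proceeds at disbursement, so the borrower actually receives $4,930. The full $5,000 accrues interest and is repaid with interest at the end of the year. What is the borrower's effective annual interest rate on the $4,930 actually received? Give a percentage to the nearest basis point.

4.85%

Amount owed after one year: 5,000 × (1 + 0.0333/52)^52 = 5,000 × 1.033850 = $5,169.25.
Effective rate on net proceeds: 5,169.25 / 4,930 − 1 = 0.048529 = 4.85%.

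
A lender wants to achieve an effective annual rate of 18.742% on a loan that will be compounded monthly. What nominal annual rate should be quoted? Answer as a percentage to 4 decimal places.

17.3018%

(1 + r/12)^12 − 1 = 0.18742, so 1 + r/12 = 1.18742^(1/12).
r/12 = 0.014418, so r = 0.173018 = 17.3018%.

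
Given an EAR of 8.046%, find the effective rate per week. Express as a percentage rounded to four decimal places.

0.1489%

The per-week rate i satisfies (1 + i)^52 = 1 + 0.08046.
i = 1.08046^(1/52) − 1 = 0.0014893 = 0.1489%.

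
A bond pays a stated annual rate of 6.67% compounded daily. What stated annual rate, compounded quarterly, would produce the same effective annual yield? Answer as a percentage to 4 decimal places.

6.7253%

EAR = (1 + 0.0667/365)^365 − 1 = 0.068968.
Solve (1 + r/4)^4 = 1.068968: r/4 = 1.068968^(1/4) − 1 = 0.016813, so r = 0.067253 = 6.7253%.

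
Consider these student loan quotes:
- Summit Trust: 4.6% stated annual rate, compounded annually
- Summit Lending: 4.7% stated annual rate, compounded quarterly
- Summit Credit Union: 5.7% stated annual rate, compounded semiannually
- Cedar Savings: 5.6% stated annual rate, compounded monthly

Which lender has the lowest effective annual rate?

Summit Trust

Summit Trust: compounded annually, EAR = 4.600%
Summit Lending: (1 + 0.047/4)^4 − 1 = 4.783%
Summit Credit Union: (1 + 0.057/2)^2 − 1 = 5.781%
Cedar Savings: (1 + 0.056/12)^12 − 1 = 5.746%
The lowest effective annual rate is Summit Trust at 4.600%.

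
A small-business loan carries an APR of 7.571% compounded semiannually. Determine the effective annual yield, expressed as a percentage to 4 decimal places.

7.7143%

EAR = (1 + 0.07571/2)^2 − 1.
= (1 + 0.037855)^2 − 1 = 1.077143 − 1 = 7.7143%.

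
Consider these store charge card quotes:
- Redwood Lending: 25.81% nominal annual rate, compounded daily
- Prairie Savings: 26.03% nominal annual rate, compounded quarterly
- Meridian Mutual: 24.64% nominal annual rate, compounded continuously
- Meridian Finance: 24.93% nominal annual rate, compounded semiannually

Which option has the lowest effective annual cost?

Meridian Finance

Redwood Lending: (1 + 0.2581/365)^365 − 1 = 29.435%
Prairie Savings: (1 + 0.2603/4)^4 − 1 = 28.683%
Meridian Mutual: e^0.2464 − 1 = 27.941%
Meridian Finance: (1 + 0.2493/2)^2 − 1 = 26.484%
The lowest effective annual rate is Meridian Finance at 26.484%.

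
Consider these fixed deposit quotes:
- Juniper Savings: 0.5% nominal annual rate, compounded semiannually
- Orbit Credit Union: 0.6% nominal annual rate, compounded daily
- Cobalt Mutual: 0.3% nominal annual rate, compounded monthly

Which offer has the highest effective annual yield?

Orbit Credit Union

Juniper Savings: (1 + 0.005/2)^2 − 1 = 0.501%
Orbit Credit Union: (1 + 0.006/365)^365 − 1 = 0.602%
Cobalt Mutual: (1 + 0.003/12)^12 − 1 = 0.300%
The highest effective annual rate is Orbit Credit Union at 0.602%.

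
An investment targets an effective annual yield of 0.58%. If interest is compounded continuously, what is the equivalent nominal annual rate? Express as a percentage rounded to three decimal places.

0.578%

Continuous: nominal r satisfies e^r − 1 = 0.0058.
r = ln(1 + 0.0058) = ln(1.0058) = 0.005783 = 0.578%.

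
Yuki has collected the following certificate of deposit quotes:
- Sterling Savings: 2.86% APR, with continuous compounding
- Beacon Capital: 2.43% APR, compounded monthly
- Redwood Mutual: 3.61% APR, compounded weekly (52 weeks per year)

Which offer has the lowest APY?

Sterling Savings: e^0.0286 − 1 = 2.901%
Beacon Capital: (1 + 0.0243/12)^12 − 1 = 2.457%
Redwood Mutual: (1 + 0.0361/52)^52 − 1 = 3.675%
The lowest effective annual rate is Beacon Capital at 2.457%.

Beacon Capital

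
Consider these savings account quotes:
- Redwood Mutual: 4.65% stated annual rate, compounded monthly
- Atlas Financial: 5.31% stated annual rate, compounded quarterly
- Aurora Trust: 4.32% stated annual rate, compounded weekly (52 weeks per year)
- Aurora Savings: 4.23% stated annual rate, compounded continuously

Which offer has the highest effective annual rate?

Redwood Mutual: (1 + 0.0465/12)^12 − 1 = 4.750%
Atlas Financial: (1 + 0.0531/4)^4 − 1 = 5.417%
Aurora Trust: (1 + 0.0432/52)^52 − 1 = 4.413%
Aurora Savings: e^0.0423 − 1 = 4.321%
The highest effective annual rate is Atlas Financial at 5.417%.

Atlas Financial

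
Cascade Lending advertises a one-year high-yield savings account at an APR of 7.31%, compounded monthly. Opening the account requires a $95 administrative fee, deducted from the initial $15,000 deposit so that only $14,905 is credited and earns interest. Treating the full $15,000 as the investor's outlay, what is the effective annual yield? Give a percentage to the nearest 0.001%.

Value after one year: 14,905 × (1 + 0.0731/12)^12 = 14,905 × 1.075600 = $16,031.81.
Effective yield on the $15,000 outlay: 16,031.81 / 15,000 − 1 = 0.068787 = 6.879%.

6.879%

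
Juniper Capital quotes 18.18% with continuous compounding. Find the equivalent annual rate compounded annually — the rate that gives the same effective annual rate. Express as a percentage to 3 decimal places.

19.937%

EAR under continuous compounding: e^0.1818 − 1 = 0.199374.
Compounded annually, the equivalent nominal rate is the EAR itself: 19.937%.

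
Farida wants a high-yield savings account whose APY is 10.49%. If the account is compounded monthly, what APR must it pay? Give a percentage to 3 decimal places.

(1 + r/12)^12 − 1 = 0.1049, so 1 + r/12 = 1.1049^(1/12).
r/12 = 0.008348, so r = 0.100171 = 10.017%.

10.017%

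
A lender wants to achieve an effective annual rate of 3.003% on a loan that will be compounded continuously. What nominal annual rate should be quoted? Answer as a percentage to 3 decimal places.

2.959%

Continuous: nominal r satisfies e^r − 1 = 0.03003.
r = ln(1 + 0.03003) = ln(1.03003) = 0.029588 = 2.959%.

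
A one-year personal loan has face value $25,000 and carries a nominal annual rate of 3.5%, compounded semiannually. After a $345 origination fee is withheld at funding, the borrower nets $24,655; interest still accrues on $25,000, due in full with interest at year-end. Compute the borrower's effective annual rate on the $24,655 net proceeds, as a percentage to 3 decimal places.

4.979%

Amount owed after one year: 25,000 × (1 + 0.035/2)^2 = 25,000 × 1.035306 = $25,882.66.
Effective rate on net proceeds: 25,882.66 / 24,655 − 1 = 0.049793 = 4.979%.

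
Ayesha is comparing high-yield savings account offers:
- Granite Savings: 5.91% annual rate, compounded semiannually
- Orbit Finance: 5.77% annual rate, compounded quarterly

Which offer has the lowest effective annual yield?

Orbit Finance

Granite Savings: (1 + 0.0591/2)^2 − 1 = 5.997%
Orbit Finance: (1 + 0.0577/4)^4 − 1 = 5.896%
The lowest effective annual rate is Orbit Finance at 5.896%.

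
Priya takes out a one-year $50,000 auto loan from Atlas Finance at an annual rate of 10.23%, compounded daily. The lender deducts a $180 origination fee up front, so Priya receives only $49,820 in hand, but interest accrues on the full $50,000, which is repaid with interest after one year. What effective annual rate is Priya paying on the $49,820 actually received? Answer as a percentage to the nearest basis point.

11.17%

Amount owed after one year: 50,000 × (1 + 0.1023/365)^365 = 50,000 × 1.107700 = $55,384.99.
Effective rate on net proceeds: 55,384.99 / 49,820 − 1 = 0.111702 = 11.17%.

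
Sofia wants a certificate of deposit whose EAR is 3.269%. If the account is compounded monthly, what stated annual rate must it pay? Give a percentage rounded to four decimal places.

(1 + r/12)^12 − 1 = 0.03269, so 1 + r/12 = 1.03269^(1/12).
r/12 = 0.002684, so r = 0.032210 = 3.2210%.

3.2210%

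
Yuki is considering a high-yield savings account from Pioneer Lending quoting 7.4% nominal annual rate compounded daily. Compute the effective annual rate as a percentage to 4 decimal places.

EAR = (1 + 0.074/365)^365 − 1.
= 1.076799 − 1 = 7.6799%.

7.6799%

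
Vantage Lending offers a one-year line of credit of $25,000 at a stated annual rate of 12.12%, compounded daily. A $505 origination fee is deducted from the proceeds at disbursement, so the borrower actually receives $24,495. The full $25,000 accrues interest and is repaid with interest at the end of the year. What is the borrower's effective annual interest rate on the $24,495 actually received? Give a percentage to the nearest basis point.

Amount owed after one year: 25,000 × (1 + 0.1212/365)^365 = 25,000 × 1.128828 = $28,220.70.
Effective rate on net proceeds: 28,220.70 / 24,495 − 1 = 0.152100 = 15.21%.

15.21%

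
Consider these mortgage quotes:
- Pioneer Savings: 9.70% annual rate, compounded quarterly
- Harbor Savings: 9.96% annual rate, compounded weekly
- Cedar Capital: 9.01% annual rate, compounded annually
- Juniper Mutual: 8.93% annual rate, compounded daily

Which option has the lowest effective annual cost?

Pioneer Savings: (1 + 0.0970/4)^4 − 1 = 10.059%
Harbor Savings: (1 + 0.0996/52)^52 − 1 = 10.462%
Cedar Capital: compounded annually, EAR = 9.010%
Juniper Mutual: (1 + 0.0893/365)^365 − 1 = 9.340%
The lowest effective annual rate is Cedar Capital at 9.010%.

Cedar Capital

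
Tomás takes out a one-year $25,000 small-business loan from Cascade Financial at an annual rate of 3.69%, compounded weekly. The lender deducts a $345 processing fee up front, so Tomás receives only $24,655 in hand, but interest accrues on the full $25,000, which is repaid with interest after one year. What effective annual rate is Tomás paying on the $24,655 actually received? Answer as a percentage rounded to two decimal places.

5.21%

Amount owed after one year: 25,000 × (1 + 0.0369/52)^52 = 25,000 × 1.037576 = $25,939.39.
Effective rate on net proceeds: 25,939.39 / 24,655 − 1 = 0.052095 = 5.21%.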